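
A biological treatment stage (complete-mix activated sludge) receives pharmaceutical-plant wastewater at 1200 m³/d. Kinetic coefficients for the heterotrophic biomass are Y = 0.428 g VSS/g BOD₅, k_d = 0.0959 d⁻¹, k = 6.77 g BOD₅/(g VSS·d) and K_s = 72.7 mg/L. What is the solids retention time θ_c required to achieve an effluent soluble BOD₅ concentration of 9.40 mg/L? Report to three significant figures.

θ_c ≈ 4.24 d

From 1/θ_c = Y·k·S/(K_s + S) − k_d: Y·k·S/(K_s+S) = 0.428 × 6.77 × 9.40 / (72.7 + 9.40) = 0.3318 d⁻¹.
Then 1/θ_c = μ − k_d = 0.3318 − 0.0959 = 0.2359 d⁻¹, giving θ_c = 4.240 d.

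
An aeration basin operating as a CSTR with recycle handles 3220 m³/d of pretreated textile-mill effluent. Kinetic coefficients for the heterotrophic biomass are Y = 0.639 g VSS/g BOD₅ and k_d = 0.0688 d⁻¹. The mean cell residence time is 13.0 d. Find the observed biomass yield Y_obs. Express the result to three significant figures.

Y_obs ≈ 0.337 g VSS/g BOD₅

Correct the yield for decay: Y_obs = Y/(1 + k_d θ_c) = 0.639 / (1 + 0.0688 × 13.0) = 0.639 / 1.894 = 0.3373.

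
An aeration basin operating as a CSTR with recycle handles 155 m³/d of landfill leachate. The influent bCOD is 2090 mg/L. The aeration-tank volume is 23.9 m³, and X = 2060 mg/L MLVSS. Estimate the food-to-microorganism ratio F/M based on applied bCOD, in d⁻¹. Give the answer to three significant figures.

F/M = applied load / biomass = Q·S₀/(V·X) = 155 × 2090 / (23.90 × 2060) = 6.580 d⁻¹.

F/M ≈ 6.58 d⁻¹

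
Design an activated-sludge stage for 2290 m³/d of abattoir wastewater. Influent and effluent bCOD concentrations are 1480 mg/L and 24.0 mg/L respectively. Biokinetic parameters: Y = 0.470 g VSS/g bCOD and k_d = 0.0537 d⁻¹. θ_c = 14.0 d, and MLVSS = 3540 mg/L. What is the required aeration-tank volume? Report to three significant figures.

Steady-state biomass mass balance: V·X·(1 + k_d·θ_c) = Y·Q·(S₀ − S)·θ_c, so V = 0.470 × 2290 × (1480 − 24.0) × 14.0 / [3540 × (1 + 0.0537 × 14.0)] = 2.19×10^7 / 6201 = 3538 m³.

V ≈ 3540 m³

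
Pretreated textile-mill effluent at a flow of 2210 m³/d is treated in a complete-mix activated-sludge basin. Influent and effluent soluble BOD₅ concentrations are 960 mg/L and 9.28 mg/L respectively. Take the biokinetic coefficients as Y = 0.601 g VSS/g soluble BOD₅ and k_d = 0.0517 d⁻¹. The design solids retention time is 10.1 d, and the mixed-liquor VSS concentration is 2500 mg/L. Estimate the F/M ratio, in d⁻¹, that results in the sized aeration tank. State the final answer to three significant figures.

F/M ≈ 0.253 d⁻¹

Rearranging the biomass balance for a CMAS with decay, V = Y·Q·ΔS·θ_c / [X·(1+k_d θ_c)] = 0.601 × 2210 × (960 − 9.28) × 10.1 / [2500 × (1 + 0.0517 × 10.1)] = 1.28×10^7 / 3805 = 3351 m³.
F/M = Q·S₀ / (V·X) = 2210 × 960 / (3351 × 2500) = 0.2532 g soluble BOD₅·(g VSS·d)⁻¹.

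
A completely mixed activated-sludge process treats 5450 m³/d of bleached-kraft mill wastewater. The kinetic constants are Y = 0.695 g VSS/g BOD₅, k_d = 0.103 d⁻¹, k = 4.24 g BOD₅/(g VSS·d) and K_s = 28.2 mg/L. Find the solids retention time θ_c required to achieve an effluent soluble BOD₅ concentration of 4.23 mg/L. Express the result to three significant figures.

Specific growth rate at S = 4.23 mg/L: μ = YkS/(K_s+S) = 0.695·4.24·4.23/(28.2+4.23) = 0.3844 d⁻¹.
Then 1/θ_c = μ − k_d = 0.3844 − 0.103 = 0.2814 d⁻¹, giving θ_c = 3.554 d.

θ_c ≈ 3.55 d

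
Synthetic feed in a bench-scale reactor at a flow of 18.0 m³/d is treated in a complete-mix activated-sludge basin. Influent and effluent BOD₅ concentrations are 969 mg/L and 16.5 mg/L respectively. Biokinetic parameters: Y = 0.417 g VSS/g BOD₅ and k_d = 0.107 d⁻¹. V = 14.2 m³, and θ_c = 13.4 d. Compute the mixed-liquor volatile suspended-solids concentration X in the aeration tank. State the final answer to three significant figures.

X ≈ 2770 mg/L

Solving the biomass balance for X: X = Y Q (S₀−S) θ_c / [V (1+k_d θ_c)] = 0.417 × 18.0 × (969 − 16.5) × 13.4 / [14.2 × (1 + 0.107 × 13.4)] = 2772 mg/L.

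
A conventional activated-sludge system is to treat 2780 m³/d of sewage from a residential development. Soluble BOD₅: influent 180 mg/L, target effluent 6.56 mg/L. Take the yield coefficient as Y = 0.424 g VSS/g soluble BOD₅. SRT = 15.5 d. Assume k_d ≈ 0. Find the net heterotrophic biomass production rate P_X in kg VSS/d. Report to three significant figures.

With endogenous decay neglected, the observed yield equals the true yield: Y_obs = Y = 0.424 g VSS/g soluble BOD₅.
Substrate removed = Q·(S₀ − S) = 2780 m³/d × (180 − 6.56) g/m³ = 4.82×10^5 g/d = 482.2 kg/d.
P_X = Y_obs · Q(S₀ − S) = 0.4240 × 482.2 = 204.4 kg VSS/d.

P_X ≈ 204 kg VSS/d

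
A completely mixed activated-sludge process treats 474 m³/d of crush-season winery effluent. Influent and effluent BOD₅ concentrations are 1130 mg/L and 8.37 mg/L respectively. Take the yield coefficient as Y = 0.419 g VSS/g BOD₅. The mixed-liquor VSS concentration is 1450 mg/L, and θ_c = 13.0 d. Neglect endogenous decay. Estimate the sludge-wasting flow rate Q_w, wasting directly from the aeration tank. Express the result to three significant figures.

Q_w ≈ 154 m³/d

Biomass mass balance (decay neglected): V·X = Y·Q·(S₀ − S)·θ_c, so V = 0.419 × 474 × (1130 − 8.37) × 13.0 / 1450 = 1997 m³.
Wasting from the aeration tank: Q_w = V / θ_c = 1997 / 13.0 = 153.6 m³/d.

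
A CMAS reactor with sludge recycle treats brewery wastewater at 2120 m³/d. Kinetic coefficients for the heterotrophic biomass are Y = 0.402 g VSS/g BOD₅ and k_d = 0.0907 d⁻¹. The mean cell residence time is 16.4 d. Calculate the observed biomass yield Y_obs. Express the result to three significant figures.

Y_obs ≈ 0.162 g VSS/g BOD₅

The observed yield is Y_obs = Y/(1 + k_d·θ_c) = 0.402 / (1 + 0.0907 × 16.4) = 0.402 / 2.487 = 0.1616 g VSS per g BOD₅ removed.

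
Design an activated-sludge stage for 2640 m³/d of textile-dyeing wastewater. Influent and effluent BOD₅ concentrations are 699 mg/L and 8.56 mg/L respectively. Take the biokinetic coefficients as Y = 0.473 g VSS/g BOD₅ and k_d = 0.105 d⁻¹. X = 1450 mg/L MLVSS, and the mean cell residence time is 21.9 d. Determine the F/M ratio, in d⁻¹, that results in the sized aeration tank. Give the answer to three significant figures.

Steady-state biomass mass balance: V·X·(1 + k_d·θ_c) = Y·Q·(S₀ − S)·θ_c, so V = 0.473 × 2640 × (699 − 8.56) × 21.9 / [1450 × (1 + 0.105 × 21.9)] = 1.89×10^7 / 4784 = 3947 m³.
F/M = Q·S₀ / (V·X) = 2640 × 699 / (3947 × 1450) = 0.3225 g BOD₅·(g VSS·d)⁻¹.

F/M ≈ 0.322 d⁻¹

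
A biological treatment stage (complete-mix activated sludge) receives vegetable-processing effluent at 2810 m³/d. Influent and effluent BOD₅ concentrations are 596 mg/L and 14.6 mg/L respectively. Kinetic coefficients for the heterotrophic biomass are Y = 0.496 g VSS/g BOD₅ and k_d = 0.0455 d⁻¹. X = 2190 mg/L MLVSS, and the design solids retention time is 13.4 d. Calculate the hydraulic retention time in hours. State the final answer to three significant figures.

Steady-state biomass mass balance: V·X·(1 + k_d·θ_c) = Y·Q·(S₀ − S)·θ_c, so V = 0.496 × 2810 × (596 − 14.6) × 13.4 / [2190 × (1 + 0.0455 × 13.4)] = 1.09×10^7 / 3525 = 3080 m³.
τ = V/Q = 3080/2810 = 1.096 d, or 26.31 h.

τ ≈ 26.3 h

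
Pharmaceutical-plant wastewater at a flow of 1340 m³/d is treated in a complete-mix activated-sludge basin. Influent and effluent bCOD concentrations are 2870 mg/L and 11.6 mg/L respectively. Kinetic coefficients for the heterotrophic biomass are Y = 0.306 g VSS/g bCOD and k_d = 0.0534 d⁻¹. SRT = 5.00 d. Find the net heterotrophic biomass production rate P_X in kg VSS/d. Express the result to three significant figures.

Observed yield with endogenous decay: Y_obs = Y / (1 + k_d·θ_c) = 0.306 / (1 + 0.0534 × 5.00) = 0.306 / 1.267 = 0.2415 g VSS/g bCOD.
Substrate removed = Q·(S₀ − S) = 1340 m³/d × (2870 − 11.6) g/m³ = 3.83×10^6 g/d = 3830 kg/d.
Biomass produced: P_X = Y_obs·Q·ΔS = 0.2415 × 3830 ≈ 925.1 kg VSS/d.

P_X ≈ 925 kg VSS/d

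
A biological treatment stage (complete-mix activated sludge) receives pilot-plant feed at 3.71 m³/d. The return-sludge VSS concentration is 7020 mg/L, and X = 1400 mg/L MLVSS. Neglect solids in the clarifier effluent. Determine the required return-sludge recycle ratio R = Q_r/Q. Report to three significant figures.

R ≈ 0.249

Mass balance around the secondary clarifier (neglecting effluent solids): R = X / (X_r − X) = 1400 / (7020 − 1400) = 0.2491.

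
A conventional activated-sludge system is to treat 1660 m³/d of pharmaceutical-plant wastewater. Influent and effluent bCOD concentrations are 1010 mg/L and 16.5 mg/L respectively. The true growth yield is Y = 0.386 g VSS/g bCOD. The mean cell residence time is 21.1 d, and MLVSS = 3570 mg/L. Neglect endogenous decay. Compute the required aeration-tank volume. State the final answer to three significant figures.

V ≈ 3760 m³

V·X = Y·Q·ΔS·θ_c gives V = 0.386 × 1660 × (1010 − 16.5) × 21.1 / 3570 = 3763 m³.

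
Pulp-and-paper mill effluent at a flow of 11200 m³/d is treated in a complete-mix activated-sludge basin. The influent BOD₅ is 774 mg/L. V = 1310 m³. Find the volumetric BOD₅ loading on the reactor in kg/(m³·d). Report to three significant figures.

L_v = Q S₀ / V = 11200 × 774 × 10⁻³ / 1310 = 6.617 kg/(m³·d).

L_v ≈ 6.62 kg BOD₅/(m³·d)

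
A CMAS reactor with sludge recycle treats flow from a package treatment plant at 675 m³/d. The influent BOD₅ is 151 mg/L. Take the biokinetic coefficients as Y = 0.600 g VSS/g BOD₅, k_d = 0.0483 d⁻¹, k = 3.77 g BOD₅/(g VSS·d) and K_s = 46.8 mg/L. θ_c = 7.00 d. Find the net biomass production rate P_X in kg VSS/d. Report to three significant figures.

Effluent substrate depends only on kinetics and SRT: S = K_s(1 + k_d θ_c) / [θ_c(Yk − k_d) − 1] = 46.8 × (1 + 0.0483 × 7.00) / [7.00 × (0.600 × 3.77 − 0.0483) − 1] = 62.62 / 14.50 = 4.320 mg/L.
Observed yield with endogenous decay: Y_obs = Y / (1 + k_d·θ_c) = 0.600 / (1 + 0.0483 × 7.00) = 0.600 / 1.338 = 0.4484 g VSS/g BOD₅.
Substrate removed = Q·(S₀ − S) = 675 m³/d × (151 − 4.32) g/m³ = 9.9×10^4 g/d = 99.01 kg/d.
Biomass produced: P_X = Y_obs·Q·ΔS = 0.4484 × 99.01 ≈ 44.40 kg VSS/d.

P_X ≈ 44.4 kg VSS/d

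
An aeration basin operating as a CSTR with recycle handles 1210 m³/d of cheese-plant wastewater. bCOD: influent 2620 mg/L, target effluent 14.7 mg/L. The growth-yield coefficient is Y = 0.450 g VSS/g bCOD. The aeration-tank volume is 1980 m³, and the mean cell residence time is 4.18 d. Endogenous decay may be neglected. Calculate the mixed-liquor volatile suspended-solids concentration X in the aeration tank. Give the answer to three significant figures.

From V·X = Y·Q·(S₀ − S)·θ_c (decay neglected): X = 0.450 × 1210 × (2620 − 14.7) × 4.18 / 1980 = 2995 mg/L.

X ≈ 2990 mg/L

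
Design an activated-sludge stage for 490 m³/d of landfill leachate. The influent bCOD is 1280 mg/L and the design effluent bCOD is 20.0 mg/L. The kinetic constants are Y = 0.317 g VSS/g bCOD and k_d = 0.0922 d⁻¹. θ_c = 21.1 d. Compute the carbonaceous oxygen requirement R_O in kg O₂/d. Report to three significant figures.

R_O ≈ 523 kg O₂/d

The observed yield is Y_obs = Y/(1 + k_d·θ_c) = 0.317 / (1 + 0.0922 × 21.1) = 0.317 / 2.945 = 0.1076 g VSS per g bCOD removed.
ΔS = 1280 − 20.0 = 1260 mg/L, so the substrate removal rate is 490 × 1260/1000 = 617.4 kg bCOD/d.
P_X = Y_obs·Q·(S₀ − S) = 0.1076 × 617.4 = 66.45 kg VSS/d.
R_O = Q·ΔS − 1.42 P_X = 617.4 − 94.36 = 523.0 kg O₂/d.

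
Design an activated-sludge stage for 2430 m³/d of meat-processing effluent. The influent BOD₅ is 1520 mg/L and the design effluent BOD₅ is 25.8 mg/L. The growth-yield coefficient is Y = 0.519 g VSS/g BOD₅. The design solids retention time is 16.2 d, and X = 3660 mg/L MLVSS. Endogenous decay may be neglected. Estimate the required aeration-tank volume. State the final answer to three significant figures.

Biomass mass balance (decay neglected): V·X = Y·Q·(S₀ − S)·θ_c, so V = 0.519 × 2430 × (1520 − 25.8) × 16.2 / 3660 = 8341 m³.

V ≈ 8340 m³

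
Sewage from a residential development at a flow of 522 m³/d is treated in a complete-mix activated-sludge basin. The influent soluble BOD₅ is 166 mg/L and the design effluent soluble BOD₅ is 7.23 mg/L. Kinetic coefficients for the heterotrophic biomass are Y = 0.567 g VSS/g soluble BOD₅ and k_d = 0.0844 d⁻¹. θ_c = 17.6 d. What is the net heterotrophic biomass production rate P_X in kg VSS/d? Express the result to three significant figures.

Correct the yield for decay: Y_obs = Y/(1 + k_d θ_c) = 0.567 / (1 + 0.0844 × 17.6) = 0.567 / 2.485 = 0.2281.
Mass of soluble BOD₅ removed per day: Q(S₀ − S) = 522 × 158.8 g/m³ = 82.88 kg/d.
So the net sludge growth is P_X = 0.2281 × 82.88 = 18.91 kg VSS/d.

P_X ≈ 18.9 kg VSS/d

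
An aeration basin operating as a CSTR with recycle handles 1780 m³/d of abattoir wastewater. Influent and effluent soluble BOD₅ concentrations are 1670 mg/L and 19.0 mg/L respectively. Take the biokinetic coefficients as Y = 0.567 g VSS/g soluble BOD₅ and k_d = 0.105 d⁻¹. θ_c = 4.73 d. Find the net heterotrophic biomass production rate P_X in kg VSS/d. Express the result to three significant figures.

P_X ≈ 1110 kg VSS/d

Correct the yield for decay: Y_obs = Y/(1 + k_d θ_c) = 0.567 / (1 + 0.105 × 4.73) = 0.567 / 1.497 = 0.3788.
Substrate removed = Q·(S₀ − S) = 1780 m³/d × (1670 − 19.0) g/m³ = 2.94×10^6 g/d = 2939 kg/d.
Biomass produced: P_X = Y_obs·Q·ΔS = 0.3788 × 2939 ≈ 1113 kg VSS/d.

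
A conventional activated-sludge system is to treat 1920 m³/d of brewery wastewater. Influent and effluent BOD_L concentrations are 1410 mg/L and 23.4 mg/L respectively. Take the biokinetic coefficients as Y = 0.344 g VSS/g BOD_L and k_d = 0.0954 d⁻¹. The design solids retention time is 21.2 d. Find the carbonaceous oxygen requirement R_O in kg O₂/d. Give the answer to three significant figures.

Observed yield with endogenous decay: Y_obs = Y / (1 + k_d·θ_c) = 0.344 / (1 + 0.0954 × 21.2) = 0.344 / 3.022 = 0.1138 g VSS/g BOD_L.
Substrate removed = Q·(S₀ − S) = 1920 m³/d × (1410 − 23.4) g/m³ = 2.66×10^6 g/d = 2662 kg/d.
Net sludge production P_X = 0.1138 × 2662 = 303.0 kg VSS/d.
Carbonaceous O₂ demand = substrate oxidised − cell-mass equivalent = 2662 − 1.42 × 303.0 = 2232 kg O₂/d.

R_O ≈ 2230 kg O₂/d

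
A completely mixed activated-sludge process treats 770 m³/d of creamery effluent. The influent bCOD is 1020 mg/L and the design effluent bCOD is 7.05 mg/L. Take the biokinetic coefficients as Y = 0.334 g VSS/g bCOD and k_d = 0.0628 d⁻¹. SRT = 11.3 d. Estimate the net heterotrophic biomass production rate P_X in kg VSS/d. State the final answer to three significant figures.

Observed yield with endogenous decay: Y_obs = Y / (1 + k_d·θ_c) = 0.334 / (1 + 0.0628 × 11.3) = 0.334 / 1.710 = 0.1954 g VSS/g bCOD.
Q·(S₀ − S) = 770 × (1020 − 7.05) × 10⁻³ = 780.0 kg/d removed.
So the net sludge growth is P_X = 0.1954 × 780.0 = 152.4 kg VSS/d.

P_X ≈ 152 kg VSS/d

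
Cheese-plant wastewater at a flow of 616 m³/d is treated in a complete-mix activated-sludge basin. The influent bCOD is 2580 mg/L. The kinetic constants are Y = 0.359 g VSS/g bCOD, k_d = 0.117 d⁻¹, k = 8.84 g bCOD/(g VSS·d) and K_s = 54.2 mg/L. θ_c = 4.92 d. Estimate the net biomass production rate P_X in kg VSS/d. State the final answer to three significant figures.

P_X ≈ 361 kg VSS/d

For a completely mixed reactor with recycle the Lawrence–McCarty relation gives S = K_s·(1 + k_d·θ_c) / [θ_c·(Y·k − k_d) − 1] = 54.2 × (1 + 0.117 × 4.92) / [4.92 × (0.359 × 8.84 − 0.117) − 1] = 85.40 / 14.04 = 6.083 mg/L.
Observed yield with endogenous decay: Y_obs = Y / (1 + k_d·θ_c) = 0.359 / (1 + 0.117 × 4.92) = 0.359 / 1.576 = 0.2278 g VSS/g bCOD.
ΔS = 2580 − 6.08 = 2574 mg/L, so the substrate removal rate is 616 × 2574/1000 = 1586 kg bCOD/d.
Net biomass production P_X = Y_obs × Q·(S₀ − S) = 0.2278 × 1586 = 361.3 kg VSS/d.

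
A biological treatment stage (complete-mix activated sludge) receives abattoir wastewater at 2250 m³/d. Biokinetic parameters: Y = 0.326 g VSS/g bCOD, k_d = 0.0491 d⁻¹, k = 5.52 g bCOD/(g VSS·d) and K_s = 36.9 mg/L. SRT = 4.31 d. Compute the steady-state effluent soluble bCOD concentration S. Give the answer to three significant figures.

Effluent substrate depends only on kinetics and SRT: S = K_s(1 + k_d θ_c) / [θ_c(Yk − k_d) − 1] = 36.9 × (1 + 0.0491 × 4.31) / [4.31 × (0.326 × 5.52 − 0.0491) − 1] = 44.71 / 6.544 = 6.832 mg/L.

S ≈ 6.83 mg/L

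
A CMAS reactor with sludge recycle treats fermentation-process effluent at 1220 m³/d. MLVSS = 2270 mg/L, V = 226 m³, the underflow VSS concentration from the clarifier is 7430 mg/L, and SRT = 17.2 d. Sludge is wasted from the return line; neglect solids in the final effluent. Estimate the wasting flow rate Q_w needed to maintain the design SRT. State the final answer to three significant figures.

θ_c = V·X/(Q_w·X_r) when wasting from the recycle, so Q_w = V·X/(θ_c·X_r) = 226.0 × 2270 / (17.2 × 7430) = 4.014 m³/d.

Q_w ≈ 4.01 m³/d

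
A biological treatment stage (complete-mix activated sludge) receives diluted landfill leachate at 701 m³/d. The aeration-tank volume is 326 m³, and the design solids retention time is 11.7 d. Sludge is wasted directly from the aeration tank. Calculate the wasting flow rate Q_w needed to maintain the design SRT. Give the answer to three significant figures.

With mixed-liquor wasting, θ_c = V/Q_w, so Q_w = V/θ_c = 326.0/11.7 = 27.86 m³/d.

Q_w ≈ 27.9 m³/d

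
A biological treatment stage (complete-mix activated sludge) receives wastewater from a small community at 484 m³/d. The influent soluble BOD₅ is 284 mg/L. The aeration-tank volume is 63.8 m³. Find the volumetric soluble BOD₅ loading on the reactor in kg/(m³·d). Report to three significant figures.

L_v ≈ 2.15 kg soluble BOD₅/(m³·d)

Volumetric loading L_v = Q·S₀ / V = 484 × 284 g/m³ / 63.80 m³ = 2154 g/(m³·d) = 2.154 kg soluble BOD₅/(m³·d).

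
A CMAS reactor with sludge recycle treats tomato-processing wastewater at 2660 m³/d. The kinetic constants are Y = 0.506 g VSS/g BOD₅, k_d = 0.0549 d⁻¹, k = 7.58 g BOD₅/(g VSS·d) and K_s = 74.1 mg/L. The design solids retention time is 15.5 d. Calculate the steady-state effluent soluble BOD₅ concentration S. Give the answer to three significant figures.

From the Monod/SRT balance for a CMAS, S = K_s·(1+k_d θ_c)/[θ_c·(Y k − k_d) − 1] = 74.1 × (1 + 0.0549 × 15.5) / [15.5 × (0.506 × 7.58 − 0.0549) − 1] = 137.2 / 57.60 = 2.381 mg/L.

S ≈ 2.38 mg/L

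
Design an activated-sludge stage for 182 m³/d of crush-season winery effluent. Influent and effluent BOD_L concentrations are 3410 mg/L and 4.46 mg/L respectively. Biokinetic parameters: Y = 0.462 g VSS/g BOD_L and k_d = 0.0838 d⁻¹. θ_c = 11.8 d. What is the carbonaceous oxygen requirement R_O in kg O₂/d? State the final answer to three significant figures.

Y_obs = Y / (1 + k_d θ_c) = 0.462 / (1 + 0.0838 × 11.8) = 0.462 / 1.989 = 0.2323.
ΔS = 3410 − 4.46 = 3406 mg/L, so the substrate removal rate is 182 × 3406/1000 = 619.8 kg BOD_L/d.
P_X = Y_obs·Q·(S₀ − S) = 0.2323 × 619.8 = 144.0 kg VSS/d.
Carbonaceous O₂ demand = substrate oxidised − cell-mass equivalent = 619.8 − 1.42 × 144.0 = 415.4 kg O₂/d.

R_O ≈ 415 kg O₂/d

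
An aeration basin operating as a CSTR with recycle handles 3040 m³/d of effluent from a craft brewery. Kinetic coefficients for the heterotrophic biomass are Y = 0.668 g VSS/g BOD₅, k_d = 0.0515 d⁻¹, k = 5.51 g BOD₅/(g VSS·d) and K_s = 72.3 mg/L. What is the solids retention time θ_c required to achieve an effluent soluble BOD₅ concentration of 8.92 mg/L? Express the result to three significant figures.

θ_c ≈ 2.84 d

From 1/θ_c = Y·k·S/(K_s + S) − k_d: Y·k·S/(K_s+S) = 0.668 × 5.51 × 8.92 / (72.3 + 8.92) = 0.4042 d⁻¹.
Then 1/θ_c = μ − k_d = 0.4042 − 0.0515 = 0.3527 d⁻¹, giving θ_c = 2.835 d.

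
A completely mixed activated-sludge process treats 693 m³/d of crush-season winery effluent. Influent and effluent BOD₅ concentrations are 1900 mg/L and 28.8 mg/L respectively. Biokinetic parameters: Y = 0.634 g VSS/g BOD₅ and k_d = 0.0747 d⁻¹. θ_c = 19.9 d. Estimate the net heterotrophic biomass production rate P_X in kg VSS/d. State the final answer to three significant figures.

P_X ≈ 331 kg VSS/d

Correct the yield for decay: Y_obs = Y/(1 + k_d θ_c) = 0.634 / (1 + 0.0747 × 19.9) = 0.634 / 2.487 = 0.2550.
Substrate removed = Q·(S₀ − S) = 693 m³/d × (1900 − 28.8) g/m³ = 1.3×10^6 g/d = 1297 kg/d.
So the net sludge growth is P_X = 0.2550 × 1297 = 330.6 kg VSS/d.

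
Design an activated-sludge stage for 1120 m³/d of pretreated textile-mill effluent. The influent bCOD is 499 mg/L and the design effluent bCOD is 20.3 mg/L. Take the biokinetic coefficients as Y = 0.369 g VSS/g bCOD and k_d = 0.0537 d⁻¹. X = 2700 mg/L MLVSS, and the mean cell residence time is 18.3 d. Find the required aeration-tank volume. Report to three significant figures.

V ≈ 676 m³

From the SRT design equation V = Y Q (S₀−S) θ_c / [X (1 + k_d θ_c)] = 0.369 × 1120 × (499 − 20.3) × 18.3 / [2700 × (1 + 0.0537 × 18.3)] = 3.62×10^6 / 5353 = 676.3 m³.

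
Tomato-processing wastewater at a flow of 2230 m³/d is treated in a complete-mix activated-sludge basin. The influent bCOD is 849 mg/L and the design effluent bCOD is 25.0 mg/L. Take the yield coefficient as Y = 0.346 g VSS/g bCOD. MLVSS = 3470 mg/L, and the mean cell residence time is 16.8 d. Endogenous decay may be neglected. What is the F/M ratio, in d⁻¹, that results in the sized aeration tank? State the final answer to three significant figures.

With k_d = 0 the design equation reduces to V = Y Q (S₀−S) θ_c / X = 0.346 × 2230 × (849 − 25.0) × 16.8 / 3470 = 3078 m³.
F/M = Q·S₀ / (V·X) = 2230 × 849 / (3078 × 3470) = 0.1773 g bCOD·(g VSS·d)⁻¹.

F/M ≈ 0.177 d⁻¹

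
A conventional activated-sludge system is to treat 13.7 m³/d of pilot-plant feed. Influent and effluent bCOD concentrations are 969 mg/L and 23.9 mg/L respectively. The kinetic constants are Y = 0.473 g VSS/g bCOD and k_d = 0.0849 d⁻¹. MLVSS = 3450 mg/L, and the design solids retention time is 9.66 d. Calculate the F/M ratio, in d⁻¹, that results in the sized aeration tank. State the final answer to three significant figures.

F/M ≈ 0.408 d⁻¹

From the SRT design equation V = Y Q (S₀−S) θ_c / [X (1 + k_d θ_c)] = 0.473 × 13.7 × (969 − 23.9) × 9.66 / [3450 × (1 + 0.0849 × 9.66)] = 5.92×10^4 / 6279 = 9.421 m³.
Food-to-microorganism ratio F/M = Q S₀ / (V X) = 13.7 × 969 / (9.421 × 3450) = 0.4084 d⁻¹.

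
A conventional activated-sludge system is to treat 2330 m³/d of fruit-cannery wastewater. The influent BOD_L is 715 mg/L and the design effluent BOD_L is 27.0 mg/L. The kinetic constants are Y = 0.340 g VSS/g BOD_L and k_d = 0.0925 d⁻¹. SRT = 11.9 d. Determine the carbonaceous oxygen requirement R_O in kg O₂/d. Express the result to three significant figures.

The observed yield is Y_obs = Y/(1 + k_d·θ_c) = 0.340 / (1 + 0.0925 × 11.9) = 0.340 / 2.101 = 0.1618 g VSS per g BOD_L removed.
ΔS = 715 − 27.0 = 688.0 mg/L, so the substrate removal rate is 2330 × 688.0/1000 = 1603 kg BOD_L/d.
Net sludge production P_X = 0.1618 × 1603 = 259.4 kg VSS/d.
R_O = Q·(S₀ − S) − 1.42·P_X = 1603 − 1.42 × 259.4 = 1235 kg O₂/d.

R_O ≈ 1230 kg O₂/d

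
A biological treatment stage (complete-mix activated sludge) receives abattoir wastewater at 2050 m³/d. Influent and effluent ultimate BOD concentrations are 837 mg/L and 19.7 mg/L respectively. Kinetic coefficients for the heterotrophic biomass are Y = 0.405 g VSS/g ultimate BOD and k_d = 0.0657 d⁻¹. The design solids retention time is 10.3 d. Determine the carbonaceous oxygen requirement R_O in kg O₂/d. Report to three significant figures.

The observed yield is Y_obs = Y/(1 + k_d·θ_c) = 0.405 / (1 + 0.0657 × 10.3) = 0.405 / 1.677 = 0.2415 g VSS per g ultimate BOD removed.
Mass of ultimate BOD removed per day: Q(S₀ − S) = 2050 × 817.3 g/m³ = 1675 kg/d.
P_X = Y_obs·Q·(S₀ − S) = 0.2415 × 1675 = 404.7 kg VSS/d.
R_O = Q·ΔS − 1.42 P_X = 1675 − 574.7 = 1101 kg O₂/d.

R_O ≈ 1100 kg O₂/d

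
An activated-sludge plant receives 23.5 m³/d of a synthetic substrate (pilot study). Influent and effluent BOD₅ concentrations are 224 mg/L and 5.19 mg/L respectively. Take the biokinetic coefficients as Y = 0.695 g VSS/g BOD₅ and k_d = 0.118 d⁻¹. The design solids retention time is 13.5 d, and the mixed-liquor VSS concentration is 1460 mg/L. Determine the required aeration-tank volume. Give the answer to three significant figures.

V ≈ 12.7 m³

Steady-state biomass mass balance: V·X·(1 + k_d·θ_c) = Y·Q·(S₀ − S)·θ_c, so V = 0.695 × 23.5 × (224 − 5.19) × 13.5 / [1460 × (1 + 0.118 × 13.5)] = 4.82×10^4 / 3786 = 12.74 m³.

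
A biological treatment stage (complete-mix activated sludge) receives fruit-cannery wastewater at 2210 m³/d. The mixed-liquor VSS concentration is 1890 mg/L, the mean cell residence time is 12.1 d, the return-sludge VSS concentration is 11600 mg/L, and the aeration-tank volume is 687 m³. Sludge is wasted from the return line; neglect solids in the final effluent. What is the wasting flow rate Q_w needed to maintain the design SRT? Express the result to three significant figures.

θ_c = V·X/(Q_w·X_r) when wasting from the recycle, so Q_w = V·X/(θ_c·X_r) = 687.0 × 1890 / (12.1 × 11600) = 9.251 m³/d.

Q_w ≈ 9.25 m³/d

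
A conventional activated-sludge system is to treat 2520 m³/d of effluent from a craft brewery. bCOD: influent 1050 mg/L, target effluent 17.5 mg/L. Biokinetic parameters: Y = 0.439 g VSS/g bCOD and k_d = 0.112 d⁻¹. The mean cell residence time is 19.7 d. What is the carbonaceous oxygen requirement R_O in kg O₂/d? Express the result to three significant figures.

R_O ≈ 2100 kg O₂/d

The observed yield is Y_obs = Y/(1 + k_d·θ_c) = 0.439 / (1 + 0.112 × 19.7) = 0.439 / 3.206 = 0.1369 g VSS per g bCOD removed.
Q·(S₀ − S) = 2520 × (1050 − 17.5) × 10⁻³ = 2602 kg/d removed.
Biomass synthesised: P_X = Y_obs × 2602 = 356.2 kg VSS/d.
R_O = Q·ΔS − 1.42 P_X = 2602 − 505.9 = 2096 kg O₂/d.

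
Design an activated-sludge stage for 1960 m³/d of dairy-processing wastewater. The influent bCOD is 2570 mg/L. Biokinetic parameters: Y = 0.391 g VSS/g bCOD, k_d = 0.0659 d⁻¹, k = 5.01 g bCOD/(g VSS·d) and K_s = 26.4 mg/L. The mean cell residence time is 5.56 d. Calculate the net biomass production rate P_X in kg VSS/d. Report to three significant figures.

For a completely mixed reactor with recycle the Lawrence–McCarty relation gives S = K_s·(1 + k_d·θ_c) / [θ_c·(Y·k − k_d) − 1] = 26.4 × (1 + 0.0659 × 5.56) / [5.56 × (0.391 × 5.01 − 0.0659) − 1] = 36.07 / 9.525 = 3.787 mg/L.
Y_obs = Y / (1 + k_d θ_c) = 0.391 / (1 + 0.0659 × 5.56) = 0.391 / 1.366 = 0.2862.
Substrate removed = Q·(S₀ − S) = 1960 m³/d × (2570 − 3.79) g/m³ = 5.03×10^6 g/d = 5030 kg/d.
P_X = Y_obs · Q(S₀ − S) = 0.2862 × 5030 = 1439 kg VSS/d.

P_X ≈ 1440 kg VSS/d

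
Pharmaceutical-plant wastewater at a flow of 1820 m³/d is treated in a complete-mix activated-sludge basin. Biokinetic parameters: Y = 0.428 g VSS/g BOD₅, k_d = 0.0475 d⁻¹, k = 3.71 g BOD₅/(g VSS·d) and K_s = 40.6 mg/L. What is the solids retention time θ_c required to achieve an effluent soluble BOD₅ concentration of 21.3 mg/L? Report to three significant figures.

Specific growth rate at S = 21.3 mg/L: μ = YkS/(K_s+S) = 0.428·3.71·21.3/(40.6+21.3) = 0.5464 d⁻¹.
1/θ_c = 0.5464 − 0.0475 = 0.4989 d⁻¹, so θ_c = 2.004 d.

θ_c ≈ 2.00 d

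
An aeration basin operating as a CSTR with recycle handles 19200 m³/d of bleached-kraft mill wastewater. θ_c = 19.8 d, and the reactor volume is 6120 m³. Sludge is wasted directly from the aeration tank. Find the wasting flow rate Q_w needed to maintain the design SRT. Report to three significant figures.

Q_w ≈ 309 m³/d

With mixed-liquor wasting, θ_c = V/Q_w, so Q_w = V/θ_c = 6120/19.8 = 309.1 m³/d.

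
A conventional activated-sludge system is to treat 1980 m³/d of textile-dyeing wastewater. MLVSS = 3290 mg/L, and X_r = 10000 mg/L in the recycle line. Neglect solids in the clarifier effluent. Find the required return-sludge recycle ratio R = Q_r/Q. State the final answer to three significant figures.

R ≈ 0.490

Solids balance on the clarifier gives (1+R)X = R·X_r, so R = X/(X_r − X) = 3290 / (10000 − 3290) = 0.4903.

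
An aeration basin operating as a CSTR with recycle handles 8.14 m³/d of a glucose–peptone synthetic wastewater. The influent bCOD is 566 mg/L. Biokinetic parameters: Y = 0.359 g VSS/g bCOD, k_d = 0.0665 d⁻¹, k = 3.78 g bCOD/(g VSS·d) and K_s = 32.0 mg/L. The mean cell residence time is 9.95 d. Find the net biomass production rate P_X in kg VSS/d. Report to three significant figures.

P_X ≈ 0.987 kg VSS/d

From the Monod/SRT balance for a CMAS, S = K_s·(1+k_d θ_c)/[θ_c·(Y k − k_d) − 1] = 32.0 × (1 + 0.0665 × 9.95) / [9.95 × (0.359 × 3.78 − 0.0665) − 1] = 53.17 / 11.84 = 4.491 mg/L.
Observed yield with endogenous decay: Y_obs = Y / (1 + k_d·θ_c) = 0.359 / (1 + 0.0665 × 9.95) = 0.359 / 1.662 = 0.2160 g VSS/g bCOD.
ΔS = 566 − 4.49 = 561.5 mg/L, so the substrate removal rate is 8.14 × 561.5/1000 = 4.571 kg bCOD/d.
Biomass produced: P_X = Y_obs·Q·ΔS = 0.2160 × 4.571 ≈ 0.9875 kg VSS/d.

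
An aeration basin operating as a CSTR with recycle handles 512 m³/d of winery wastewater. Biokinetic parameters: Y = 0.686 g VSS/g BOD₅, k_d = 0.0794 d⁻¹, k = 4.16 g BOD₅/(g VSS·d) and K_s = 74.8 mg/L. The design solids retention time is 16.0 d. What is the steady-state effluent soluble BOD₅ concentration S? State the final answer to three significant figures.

S ≈ 3.91 mg/L

Effluent substrate depends only on kinetics and SRT: S = K_s(1 + k_d θ_c) / [θ_c(Yk − k_d) − 1] = 74.8 × (1 + 0.0794 × 16.0) / [16.0 × (0.686 × 4.16 − 0.0794) − 1] = 169.8 / 43.39 = 3.914 mg/L.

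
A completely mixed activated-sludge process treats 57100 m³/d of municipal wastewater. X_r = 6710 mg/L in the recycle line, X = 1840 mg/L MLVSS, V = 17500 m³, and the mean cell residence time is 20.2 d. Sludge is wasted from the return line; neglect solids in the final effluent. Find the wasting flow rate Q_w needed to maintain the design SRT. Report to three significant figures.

Q_w ≈ 238 m³/d

Wasting from the return line (neglecting effluent solids): Q_w = V·X / (θ_c·X_r) = 17500 × 1840 / (20.2 × 6710) = 237.6 m³/d.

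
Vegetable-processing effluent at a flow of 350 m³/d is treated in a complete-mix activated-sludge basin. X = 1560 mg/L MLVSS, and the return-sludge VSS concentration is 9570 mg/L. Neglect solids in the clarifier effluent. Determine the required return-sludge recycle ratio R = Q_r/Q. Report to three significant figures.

Mass balance around the secondary clarifier (neglecting effluent solids): R = X / (X_r − X) = 1560 / (9570 − 1560) = 0.1948.

R ≈ 0.195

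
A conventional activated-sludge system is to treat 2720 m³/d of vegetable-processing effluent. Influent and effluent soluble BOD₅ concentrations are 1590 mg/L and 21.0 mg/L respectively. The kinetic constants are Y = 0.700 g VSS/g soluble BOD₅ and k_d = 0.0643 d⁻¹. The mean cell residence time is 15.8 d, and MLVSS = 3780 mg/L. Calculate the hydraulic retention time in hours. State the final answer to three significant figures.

Rearranging the biomass balance for a CMAS with decay, V = Y·Q·ΔS·θ_c / [X·(1+k_d θ_c)] = 0.700 × 2720 × (1590 − 21.0) × 15.8 / [3780 × (1 + 0.0643 × 15.8)] = 4.72×10^7 / 7620 = 6194 m³.
τ = V/Q = 6194/2720 = 2.277 d, or 54.65 h.

τ ≈ 54.7 h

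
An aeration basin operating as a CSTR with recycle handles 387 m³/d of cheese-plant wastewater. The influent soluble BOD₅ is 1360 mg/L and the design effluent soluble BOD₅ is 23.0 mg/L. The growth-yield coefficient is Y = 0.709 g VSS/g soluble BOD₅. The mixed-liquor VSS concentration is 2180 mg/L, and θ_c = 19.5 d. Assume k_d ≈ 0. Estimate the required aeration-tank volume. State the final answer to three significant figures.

V·X = Y·Q·ΔS·θ_c gives V = 0.709 × 387 × (1360 − 23.0) × 19.5 / 2180 = 3281 m³.

V ≈ 3280 m³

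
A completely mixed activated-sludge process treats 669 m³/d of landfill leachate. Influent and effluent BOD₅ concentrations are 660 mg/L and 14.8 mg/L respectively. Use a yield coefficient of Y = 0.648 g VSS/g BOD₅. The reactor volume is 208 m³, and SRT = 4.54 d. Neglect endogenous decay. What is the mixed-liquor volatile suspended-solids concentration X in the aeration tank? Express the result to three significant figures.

X ≈ 6110 mg/L

X = Y·Q·ΔS·θ_c / V = 0.648 × 669 × (660 − 14.8) × 4.54 / 208 = 6105 mg/L.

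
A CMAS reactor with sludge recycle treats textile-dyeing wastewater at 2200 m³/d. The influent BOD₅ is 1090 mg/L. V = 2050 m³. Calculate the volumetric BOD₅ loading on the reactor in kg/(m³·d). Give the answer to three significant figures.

L_v ≈ 1.17 kg BOD₅/(m³·d)

Applied BOD₅ load per unit volume = Q·S₀/V = (2200 × 1090/1000)/2050 = 1.170 kg BOD₅·m⁻³·d⁻¹.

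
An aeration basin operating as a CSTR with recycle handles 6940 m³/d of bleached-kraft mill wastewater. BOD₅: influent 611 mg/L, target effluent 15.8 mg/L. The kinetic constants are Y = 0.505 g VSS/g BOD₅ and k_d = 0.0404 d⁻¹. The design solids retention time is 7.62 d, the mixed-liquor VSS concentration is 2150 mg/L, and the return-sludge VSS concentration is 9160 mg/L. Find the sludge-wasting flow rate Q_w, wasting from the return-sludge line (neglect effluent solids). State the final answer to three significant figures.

From the SRT design equation V = Y Q (S₀−S) θ_c / [X (1 + k_d θ_c)] = 0.505 × 6940 × (611 − 15.8) × 7.62 / [2150 × (1 + 0.0404 × 7.62)] = 1.59×10^7 / 2812 = 5653 m³.
Wasting from the return line (neglecting effluent solids): Q_w = V·X / (θ_c·X_r) = 5653 × 2150 / (7.62 × 9160) = 174.1 m³/d.

Q_w ≈ 174 m³/d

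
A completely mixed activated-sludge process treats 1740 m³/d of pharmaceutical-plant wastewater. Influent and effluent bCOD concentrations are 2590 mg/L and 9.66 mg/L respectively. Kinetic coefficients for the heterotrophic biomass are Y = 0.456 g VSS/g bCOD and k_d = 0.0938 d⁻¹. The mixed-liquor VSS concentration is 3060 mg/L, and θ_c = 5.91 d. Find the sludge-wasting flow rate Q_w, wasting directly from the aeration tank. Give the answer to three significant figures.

Q_w ≈ 430 m³/d

From the SRT design equation V = Y Q (S₀−S) θ_c / [X (1 + k_d θ_c)] = 0.456 × 1740 × (2590 − 9.66) × 5.91 / [3060 × (1 + 0.0938 × 5.91)] = 1.21×10^7 / 4756 = 2544 m³.
Wasting from the aeration tank: Q_w = V / θ_c = 2544 / 5.91 = 430.4 m³/d.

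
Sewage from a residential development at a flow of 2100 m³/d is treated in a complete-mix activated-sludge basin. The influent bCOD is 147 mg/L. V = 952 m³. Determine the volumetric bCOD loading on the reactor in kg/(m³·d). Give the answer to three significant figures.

L_v ≈ 0.324 kg bCOD/(m³·d)

Volumetric loading L_v = Q·S₀ / V = 2100 × 147 g/m³ / 952.0 m³ = 324.3 g/(m³·d) = 0.3243 kg bCOD/(m³·d).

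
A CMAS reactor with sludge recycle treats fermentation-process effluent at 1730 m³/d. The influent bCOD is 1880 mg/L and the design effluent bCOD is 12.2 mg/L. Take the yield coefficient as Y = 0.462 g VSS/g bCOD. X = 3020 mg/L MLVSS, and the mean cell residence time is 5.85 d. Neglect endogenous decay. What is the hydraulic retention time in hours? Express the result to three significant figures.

τ ≈ 40.1 h

V·X = Y·Q·ΔS·θ_c gives V = 0.462 × 1730 × (1880 − 12.2) × 5.85 / 3020 = 2892 m³.
HRT = V/Q = 2892 m³ / 1730 m³·d⁻¹ = 1.672 d × 24 = 40.12 h.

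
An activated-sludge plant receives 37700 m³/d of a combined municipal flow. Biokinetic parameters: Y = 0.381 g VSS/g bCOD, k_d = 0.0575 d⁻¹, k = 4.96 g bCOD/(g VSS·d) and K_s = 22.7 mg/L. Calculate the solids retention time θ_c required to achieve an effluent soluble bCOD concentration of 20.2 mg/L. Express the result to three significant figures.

θ_c ≈ 1.20 d

At the target effluent, Y k S/(K_s+S) = 0.381×4.96×20.2/42.90 = 0.8898 d⁻¹.
θ_c = 1/(μ − k_d) = 1/(0.8898 − 0.0575) = 1/0.8323 = 1.201 d.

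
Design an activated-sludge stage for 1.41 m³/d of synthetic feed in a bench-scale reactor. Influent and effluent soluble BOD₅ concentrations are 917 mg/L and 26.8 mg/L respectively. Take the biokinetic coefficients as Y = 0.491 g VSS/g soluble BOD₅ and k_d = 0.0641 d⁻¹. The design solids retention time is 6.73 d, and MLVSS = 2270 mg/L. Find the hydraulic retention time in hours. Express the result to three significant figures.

From the SRT design equation V = Y Q (S₀−S) θ_c / [X (1 + k_d θ_c)] = 0.491 × 1.41 × (917 − 26.8) × 6.73 / [2270 × (1 + 0.0641 × 6.73)] = 4.15×10^3 / 3249 = 1.276 m³.
HRT = V/Q = 1.276 m³ / 1.41 m³·d⁻¹ = 0.9053 d × 24 = 21.73 h.

τ ≈ 21.7 h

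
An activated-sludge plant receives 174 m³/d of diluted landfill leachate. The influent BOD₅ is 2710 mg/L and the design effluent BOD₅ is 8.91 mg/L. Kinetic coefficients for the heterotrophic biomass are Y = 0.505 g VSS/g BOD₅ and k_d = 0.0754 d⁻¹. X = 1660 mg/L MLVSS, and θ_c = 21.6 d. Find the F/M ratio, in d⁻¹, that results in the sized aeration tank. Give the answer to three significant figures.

F/M ≈ 0.242 d⁻¹

From the SRT design equation V = Y Q (S₀−S) θ_c / [X (1 + k_d θ_c)] = 0.505 × 174 × (2710 − 8.91) × 21.6 / [1660 × (1 + 0.0754 × 21.6)] = 5.13×10^6 / 4364 = 1175 m³.
F/M = Q·S₀ / (V·X) = 174 × 2710 / (1175 × 1660) = 0.2418 g BOD₅·(g VSS·d)⁻¹.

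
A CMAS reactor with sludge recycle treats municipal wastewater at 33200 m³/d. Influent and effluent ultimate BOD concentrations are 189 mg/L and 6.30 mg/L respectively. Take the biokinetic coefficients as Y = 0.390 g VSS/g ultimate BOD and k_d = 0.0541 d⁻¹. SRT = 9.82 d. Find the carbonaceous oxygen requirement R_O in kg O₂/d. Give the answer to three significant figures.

Correct the yield for decay: Y_obs = Y/(1 + k_d θ_c) = 0.390 / (1 + 0.0541 × 9.82) = 0.390 / 1.531 = 0.2547.
ΔS = 189 − 6.30 = 182.7 mg/L, so the substrate removal rate is 33200 × 182.7/1000 = 6066 kg ultimate BOD/d.
P_X = Y_obs·Q·(S₀ − S) = 0.2547 × 6066 = 1545 kg VSS/d.
R_O = Q·(S₀ − S) − 1.42·P_X = 6066 − 1.42 × 1545 = 3872 kg O₂/d.

R_O ≈ 3870 kg O₂/d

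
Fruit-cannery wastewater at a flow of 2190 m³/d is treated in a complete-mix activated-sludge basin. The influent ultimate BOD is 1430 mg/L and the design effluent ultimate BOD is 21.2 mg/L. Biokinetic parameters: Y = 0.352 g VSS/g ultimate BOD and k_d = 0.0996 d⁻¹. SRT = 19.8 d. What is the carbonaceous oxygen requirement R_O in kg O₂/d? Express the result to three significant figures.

Observed yield with endogenous decay: Y_obs = Y / (1 + k_d·θ_c) = 0.352 / (1 + 0.0996 × 19.8) = 0.352 / 2.972 = 0.1184 g VSS/g ultimate BOD.
Q·(S₀ − S) = 2190 × (1430 − 21.2) × 10⁻³ = 3085 kg/d removed.
Biomass synthesised: P_X = Y_obs × 3085 = 365.4 kg VSS/d.
R_O = Q·(S₀ − S) − 1.42·P_X = 3085 − 1.42 × 365.4 = 2566 kg O₂/d.

R_O ≈ 2570 kg O₂/d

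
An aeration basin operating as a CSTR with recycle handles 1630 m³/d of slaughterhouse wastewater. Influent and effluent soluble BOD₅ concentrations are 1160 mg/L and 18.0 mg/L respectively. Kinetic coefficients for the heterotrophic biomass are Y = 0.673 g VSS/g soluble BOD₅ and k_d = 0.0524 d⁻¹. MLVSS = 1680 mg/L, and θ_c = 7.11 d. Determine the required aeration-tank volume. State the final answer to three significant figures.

Steady-state biomass mass balance: V·X·(1 + k_d·θ_c) = Y·Q·(S₀ − S)·θ_c, so V = 0.673 × 1630 × (1160 − 18.0) × 7.11 / [1680 × (1 + 0.0524 × 7.11)] = 8.91×10^6 / 2306 = 3863 m³.

V ≈ 3860 m³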